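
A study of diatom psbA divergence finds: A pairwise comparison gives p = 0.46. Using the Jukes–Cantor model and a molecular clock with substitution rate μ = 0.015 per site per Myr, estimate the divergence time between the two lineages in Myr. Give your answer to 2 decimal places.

23.75

d = −(3/4) ln(1 − 4p/3) = −0.75 ln(1 − 0.613333) = −0.75 ln(0.386667)
  = −0.75 × (-0.950191) = 0.712643 substitutions/site.
Under a molecular clock d = 2μt, so t = d/(2μ) = 0.712643 / (2 × 0.015) = 23.75 Myr.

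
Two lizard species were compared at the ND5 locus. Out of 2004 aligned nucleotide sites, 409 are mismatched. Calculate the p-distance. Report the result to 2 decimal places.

p = 409/2004 = 0.204091… ≈ 0.20 (to 2 d.p.).

0.20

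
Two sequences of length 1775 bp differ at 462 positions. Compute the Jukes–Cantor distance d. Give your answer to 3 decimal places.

p = 462/1775 ≈ 0.260282.
d = −(3/4) ln(1 − 4p/3) = −0.75 ln(1 − 0.347043) = −0.75 ln(0.652957)
  = −0.75 × (-0.426244) = 0.319683 substitutions/site.

0.320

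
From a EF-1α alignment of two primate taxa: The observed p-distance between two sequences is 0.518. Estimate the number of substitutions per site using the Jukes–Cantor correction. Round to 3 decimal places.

d = −(3/4) ln(1 − 4p/3) = −0.75 ln(1 − 0.690667) = −0.75 ln(0.309333)
  = −0.75 × (-1.173337) = 0.880003 substitutions/site.

0.880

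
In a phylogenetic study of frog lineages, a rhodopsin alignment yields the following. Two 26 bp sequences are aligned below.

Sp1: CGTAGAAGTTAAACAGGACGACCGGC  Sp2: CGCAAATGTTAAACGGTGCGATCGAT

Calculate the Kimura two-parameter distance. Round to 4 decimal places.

0.5195

Of 26 sites, 7 differences are transitions and 2 are transversions, so P = 7/26 ≈ 0.269231 and Q = 2/26 ≈ 0.076923.
Under the Kimura two-parameter model, d = −½ ln(1 − 2P − Q) − ¼ ln(1 − 2Q).
1 − 2P − Q = 0.384615, giving −½ ln(0.384615) = 0.477756.
1 − 2Q = 0.846154, giving −¼ ln(0.846154) = 0.041763.
d = 0.477756 + 0.041763 = 0.519519.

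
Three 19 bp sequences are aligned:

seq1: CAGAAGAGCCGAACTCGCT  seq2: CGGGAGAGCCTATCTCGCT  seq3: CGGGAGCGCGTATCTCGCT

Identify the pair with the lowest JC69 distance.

seq2 and seq3

seq1–seq2: 4/19 differ, p = 0.211, d = 0.247.
seq1–seq3: 6/19 differ, p = 0.316, d = 0.410.
seq2–seq3: 2/19 differ, p = 0.105, d = 0.113.
The smallest distance is between seq2 and seq3.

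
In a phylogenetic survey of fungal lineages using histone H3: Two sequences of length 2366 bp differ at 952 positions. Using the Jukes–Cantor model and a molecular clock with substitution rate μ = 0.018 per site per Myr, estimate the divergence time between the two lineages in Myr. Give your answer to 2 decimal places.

p = 952/2366 ≈ 0.402367.
d = −(3/4) ln(1 − 4p/3) = −0.75 ln(1 − 0.536489) = −0.75 ln(0.463511)
  = −0.75 × (-0.768925) = 0.576694 substitutions/site.
Under a molecular clock d = 2μt, so t = d/(2μ) = 0.576694 / (2 × 0.018) = 16.02 Myr.

16.02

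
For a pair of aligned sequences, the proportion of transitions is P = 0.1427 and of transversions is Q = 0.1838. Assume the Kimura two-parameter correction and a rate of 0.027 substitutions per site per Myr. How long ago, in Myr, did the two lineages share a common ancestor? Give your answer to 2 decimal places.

Under the Kimura two-parameter model, d = −½ ln(1 − 2P − Q) − ¼ ln(1 − 2Q).
1 − 2P − Q = 0.5308, giving −½ ln(0.5308) = 0.316685.
1 − 2Q = 0.6324, giving −¼ ln(0.6324) = 0.114558.
d = 0.316685 + 0.114558 = 0.431243.
Under a molecular clock d = 2μt, so t = d/(2μ) = 0.431243 / (2 × 0.027) = 7.99 Myr.

7.99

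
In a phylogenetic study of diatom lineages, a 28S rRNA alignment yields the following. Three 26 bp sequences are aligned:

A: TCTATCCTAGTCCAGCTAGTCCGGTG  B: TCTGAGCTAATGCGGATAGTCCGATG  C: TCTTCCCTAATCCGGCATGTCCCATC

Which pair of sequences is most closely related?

A and B

A–B: 8/26 differ, p = 0.308, d = 0.396.
A–C: 9/26 differ, p = 0.346, d = 0.464.
B–C: 9/26 differ, p = 0.346, d = 0.464.
The smallest distance is between A and B.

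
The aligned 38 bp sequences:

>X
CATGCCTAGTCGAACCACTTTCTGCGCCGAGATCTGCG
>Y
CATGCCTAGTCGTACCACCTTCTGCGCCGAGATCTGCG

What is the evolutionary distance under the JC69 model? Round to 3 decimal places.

The sequences differ at 2 of 38 sites (13, 19), so p = 2/38 ≈ 0.052632.
d = −(3/4) ln(1 − 4p/3) = −0.75 ln(1 − 0.070176) = −0.75 ln(0.929824)
  = −0.75 × (-0.072760) = 0.054570 substitutions/site.

0.055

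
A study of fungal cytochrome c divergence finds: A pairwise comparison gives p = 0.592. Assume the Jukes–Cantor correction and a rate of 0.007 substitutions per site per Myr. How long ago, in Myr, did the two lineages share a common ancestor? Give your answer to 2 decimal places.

83.44

d = −(3/4) ln(1 − 4p/3) = −0.75 ln(1 − 0.789333) = −0.75 ln(0.210667)
  = −0.75 × (-1.557477) = 1.168108 substitutions/site.
Under a molecular clock d = 2μt, so t = d/(2μ) = 1.168108 / (2 × 0.007) = 83.44 Myr.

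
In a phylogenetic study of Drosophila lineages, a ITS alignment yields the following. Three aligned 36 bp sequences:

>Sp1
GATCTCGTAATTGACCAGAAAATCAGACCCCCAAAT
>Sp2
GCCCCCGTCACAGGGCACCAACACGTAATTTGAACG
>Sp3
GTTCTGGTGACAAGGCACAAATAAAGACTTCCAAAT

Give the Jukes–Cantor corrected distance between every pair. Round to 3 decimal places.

d(Sp1,Sp2) = 1.128, d(Sp1,Sp3) = 0.548, d(Sp2,Sp3) = 0.673

Sp1–Sp2: 21/36 sites differ → p ≈ 0.583333, d = −0.75 ln(1 − 0.777777) = 1.128055 ≈ 1.128.
Sp1–Sp3: 14/36 sites differ → p ≈ 0.388889, d = −0.75 ln(1 − 0.518519) = 0.548166 ≈ 0.548.
Sp2–Sp3: 16/36 sites differ → p ≈ 0.444444, d = −0.75 ln(1 − 0.592592) = 0.673455 ≈ 0.673.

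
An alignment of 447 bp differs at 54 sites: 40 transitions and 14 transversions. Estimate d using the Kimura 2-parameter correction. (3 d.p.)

P = 40/447 ≈ 0.089485 and Q = 14/447 ≈ 0.03132.
Under the Kimura two-parameter model, d = −½ ln(1 − 2P − Q) − ¼ ln(1 − 2Q).
1 − 2P − Q = 0.78971, giving −½ ln(0.78971) = 0.118045.
1 − 2Q = 0.93736, giving −¼ ln(0.93736) = 0.016172.
d = 0.118045 + 0.016172 = 0.134217.

0.134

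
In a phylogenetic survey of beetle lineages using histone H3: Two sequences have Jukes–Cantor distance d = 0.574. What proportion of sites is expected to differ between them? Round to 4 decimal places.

0.4011

p = (3/4)(1 − e^(−4d/3)) = 0.75 × (1 − e^(-0.765333)) = 0.75 × (1 − 0.465179) = 0.401116.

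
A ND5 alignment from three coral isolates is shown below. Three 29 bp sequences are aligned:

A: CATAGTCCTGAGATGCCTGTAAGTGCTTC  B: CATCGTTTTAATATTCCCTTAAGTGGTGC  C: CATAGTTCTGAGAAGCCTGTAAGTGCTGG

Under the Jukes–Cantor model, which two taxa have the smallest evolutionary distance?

A and C

A–B: 10/29 differ, p = 0.345, d = 0.462.
A–C: 4/29 differ, p = 0.138, d = 0.152.
B–C: 10/29 differ, p = 0.345, d = 0.462.
The smallest distance is between A and C.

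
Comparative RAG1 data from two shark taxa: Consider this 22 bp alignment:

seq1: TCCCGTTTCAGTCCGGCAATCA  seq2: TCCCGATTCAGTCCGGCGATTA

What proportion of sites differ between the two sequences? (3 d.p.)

0.136

The sequences differ at 3 of 22 positions (sites 6, 18, 21).
p = 3/22 = 0.136363… ≈ 0.136 (to 3 d.p.).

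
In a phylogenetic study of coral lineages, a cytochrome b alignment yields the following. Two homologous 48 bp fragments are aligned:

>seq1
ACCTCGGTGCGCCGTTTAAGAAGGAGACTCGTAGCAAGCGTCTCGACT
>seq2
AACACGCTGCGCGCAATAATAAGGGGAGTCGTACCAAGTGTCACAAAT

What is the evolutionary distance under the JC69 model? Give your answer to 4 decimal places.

The sequences differ at 15 of 48 sites, so p = 15/48 = 0.3125.
d = −(3/4) ln(1 − 4p/3) = −0.75 ln(1 − 0.416667) = −0.75 ln(0.583333)
  = −0.75 × (-0.538997) = 0.404248 substitutions/site.

0.4042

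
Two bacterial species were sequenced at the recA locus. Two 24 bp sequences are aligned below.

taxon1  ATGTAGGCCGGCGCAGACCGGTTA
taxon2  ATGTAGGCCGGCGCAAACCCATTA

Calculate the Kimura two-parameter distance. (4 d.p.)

Of 24 sites, 2 differences are transitions and 1 are transversions, so P = 2/24 ≈ 0.083333 and Q = 1/24 ≈ 0.041667.
Under the Kimura two-parameter model, d = −½ ln(1 − 2P − Q) − ¼ ln(1 − 2Q).
1 − 2P − Q = 0.791667, giving −½ ln(0.791667) = 0.116807.
1 − 2Q = 0.916666, giving −¼ ln(0.916666) = 0.021753.
d = 0.116807 + 0.021753 = 0.138560.

0.1386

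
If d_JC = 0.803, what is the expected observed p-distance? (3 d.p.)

0.493

p = (3/4)(1 − e^(−4d/3)) = 0.75 × (1 − e^(-1.070667)) = 0.75 × (1 − 0.342780) = 0.492915.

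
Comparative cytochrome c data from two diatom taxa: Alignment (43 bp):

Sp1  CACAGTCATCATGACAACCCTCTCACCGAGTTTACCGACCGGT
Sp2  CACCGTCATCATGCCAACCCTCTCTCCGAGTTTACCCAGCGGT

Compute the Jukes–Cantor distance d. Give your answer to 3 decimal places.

The sequences differ at 5 of 43 sites (4, 14, 25, 37, 39), so p = 5/43 ≈ 0.116279.
d = −(3/4) ln(1 − 4p/3) = −0.75 ln(1 − 0.155039) = −0.75 ln(0.844961)
  = −0.75 × (-0.168465) = 0.126349 substitutions/site.

0.126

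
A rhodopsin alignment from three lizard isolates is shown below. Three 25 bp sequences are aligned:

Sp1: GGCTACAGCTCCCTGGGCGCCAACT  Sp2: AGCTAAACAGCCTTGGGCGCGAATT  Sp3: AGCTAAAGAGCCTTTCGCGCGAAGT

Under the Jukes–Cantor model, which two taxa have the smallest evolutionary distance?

Sp2 and Sp3

Sp1–Sp2: 8/25 differ, p = 0.320, d = 0.417.
Sp1–Sp3: 9/25 differ, p = 0.360, d = 0.490.
Sp2–Sp3: 4/25 differ, p = 0.160, d = 0.180.
The smallest distance is between Sp2 and Sp3.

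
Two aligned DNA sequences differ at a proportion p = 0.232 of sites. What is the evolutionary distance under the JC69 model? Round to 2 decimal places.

d = −(3/4) ln(1 − 4p/3) = −0.75 ln(1 − 0.309333) = −0.75 ln(0.690667)
  = −0.75 × (-0.370097) = 0.277573 substitutions/site.

0.28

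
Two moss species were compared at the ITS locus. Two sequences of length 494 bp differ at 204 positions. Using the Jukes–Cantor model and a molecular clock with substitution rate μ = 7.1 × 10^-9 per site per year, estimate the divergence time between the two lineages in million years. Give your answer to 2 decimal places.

42.25

p = 204/494 ≈ 0.412955.
d = −(3/4) ln(1 − 4p/3) = −0.75 ln(1 − 0.550607) = −0.75 ln(0.449393)
  = −0.75 × (-0.799857) = 0.599893 substitutions/site.
Under a molecular clock d = 2μt, so t = d/(2μ) = 0.599893 / (2 × 7.1 × 10^-9) = 42.25 million years.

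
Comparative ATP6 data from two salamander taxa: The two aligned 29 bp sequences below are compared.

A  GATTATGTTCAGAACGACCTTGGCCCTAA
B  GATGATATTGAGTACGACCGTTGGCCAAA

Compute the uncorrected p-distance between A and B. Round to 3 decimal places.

0.276

The sequences differ at 8 of 29 positions (sites 4, 7, 10, 13, 20, 22, 24, 27).
p = 8/29 = 0.275862… ≈ 0.276 (to 3 d.p.).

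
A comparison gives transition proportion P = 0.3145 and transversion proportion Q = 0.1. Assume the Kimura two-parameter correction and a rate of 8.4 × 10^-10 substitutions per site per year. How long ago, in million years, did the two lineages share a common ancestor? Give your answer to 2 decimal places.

Under the Kimura two-parameter model, d = −½ ln(1 − 2P − Q) − ¼ ln(1 − 2Q).
1 − 2P − Q = 0.271, giving −½ ln(0.271) = 0.652818.
1 − 2Q = 0.8, giving −¼ ln(0.8) = 0.055786.
d = 0.652818 + 0.055786 = 0.708604.
Under a molecular clock d = 2μt, so t = d/(2μ) = 0.708604 / (2 × 8.4 × 10^-10) = 421.79 million years.

421.79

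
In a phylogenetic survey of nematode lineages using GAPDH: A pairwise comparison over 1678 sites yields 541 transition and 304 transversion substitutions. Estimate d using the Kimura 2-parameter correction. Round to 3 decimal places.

P = 541/1678 ≈ 0.322408 and Q = 304/1678 ≈ 0.181168.
Under the Kimura two-parameter model, d = −½ ln(1 − 2P − Q) − ¼ ln(1 − 2Q).
1 − 2P − Q = 0.174016, giving −½ ln(0.174016) = 0.874304.
1 − 2Q = 0.637664, giving −¼ ln(0.637664) = 0.112486.
d = 0.874304 + 0.112486 = 0.986790.

0.987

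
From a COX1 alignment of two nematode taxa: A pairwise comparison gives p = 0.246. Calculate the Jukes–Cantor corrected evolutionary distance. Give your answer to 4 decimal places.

d = −(3/4) ln(1 − 4p/3) = −0.75 ln(1 − 0.328) = −0.75 ln(0.672)
  = −0.75 × (-0.397497) = 0.298123 substitutions/site.

0.2981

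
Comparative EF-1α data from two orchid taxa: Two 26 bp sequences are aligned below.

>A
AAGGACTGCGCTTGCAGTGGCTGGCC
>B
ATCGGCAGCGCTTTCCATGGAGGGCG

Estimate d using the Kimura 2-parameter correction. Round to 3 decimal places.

Of 26 sites, 2 differences are transitions and 8 are transversions, so P = 2/26 ≈ 0.076923 and Q = 8/26 ≈ 0.307692.
Under the Kimura two-parameter model, d = −½ ln(1 − 2P − Q) − ¼ ln(1 − 2Q).
1 − 2P − Q = 0.538462, giving −½ ln(0.538462) = 0.309519.
1 − 2Q = 0.384616, giving −¼ ln(0.384616) = 0.238877.
d = 0.309519 + 0.238877 = 0.548396.

0.548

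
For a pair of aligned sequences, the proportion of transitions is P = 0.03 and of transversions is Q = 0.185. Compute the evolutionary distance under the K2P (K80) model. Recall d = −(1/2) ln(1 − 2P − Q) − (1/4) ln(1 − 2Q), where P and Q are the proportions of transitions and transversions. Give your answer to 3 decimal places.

Under the Kimura two-parameter model, d = −½ ln(1 − 2P − Q) − ¼ ln(1 − 2Q).
1 − 2P − Q = 0.755, giving −½ ln(0.755) = 0.140519.
1 − 2Q = 0.63, giving −¼ ln(0.63) = 0.115509.
d = 0.140519 + 0.115509 = 0.256028.

0.256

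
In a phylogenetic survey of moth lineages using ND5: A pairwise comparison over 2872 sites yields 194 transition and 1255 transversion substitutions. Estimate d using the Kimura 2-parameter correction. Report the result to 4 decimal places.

P = 194/2872 ≈ 0.067549 and Q = 1255/2872 ≈ 0.436978.
Under the Kimura two-parameter model, d = −½ ln(1 − 2P − Q) − ¼ ln(1 − 2Q).
1 − 2P − Q = 0.427924, giving −½ ln(0.427924) = 0.424405.
1 − 2Q = 0.126044, giving −¼ ln(0.126044) = 0.517781.
d = 0.424405 + 0.517781 = 0.942186.

0.9422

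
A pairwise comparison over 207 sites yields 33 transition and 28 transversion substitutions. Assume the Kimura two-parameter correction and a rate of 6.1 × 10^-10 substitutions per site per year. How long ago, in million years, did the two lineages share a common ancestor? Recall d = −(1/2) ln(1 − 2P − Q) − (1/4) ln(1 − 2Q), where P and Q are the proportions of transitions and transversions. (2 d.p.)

P = 33/207 ≈ 0.15942 and Q = 28/207 ≈ 0.135266.
Under the Kimura two-parameter model, d = −½ ln(1 − 2P − Q) − ¼ ln(1 − 2Q).
1 − 2P − Q = 0.545894, giving −½ ln(0.545894) = 0.302665.
1 − 2Q = 0.729468, giving −¼ ln(0.729468) = 0.078860.
d = 0.302665 + 0.078860 = 0.381525.
Under a molecular clock d = 2μt, so t = d/(2μ) = 0.381525 / (2 × 6.1 × 10^-10) = 312.73 million years.

312.73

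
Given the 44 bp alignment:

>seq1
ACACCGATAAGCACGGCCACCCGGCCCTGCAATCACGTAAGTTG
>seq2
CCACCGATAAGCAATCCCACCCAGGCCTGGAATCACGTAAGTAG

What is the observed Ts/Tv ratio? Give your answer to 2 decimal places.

0.14

Transitions are A↔G and C↔T; transversions are all other mismatches.
Transitions: 1. Transversions: 7.
R = 1/7 = 0.142857… ≈ 0.14 (to 2 d.p.).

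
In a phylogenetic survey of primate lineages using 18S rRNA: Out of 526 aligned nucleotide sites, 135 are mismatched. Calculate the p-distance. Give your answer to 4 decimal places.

0.2567

p = 135/526 = 0.256653… ≈ 0.2567 (to 4 d.p.).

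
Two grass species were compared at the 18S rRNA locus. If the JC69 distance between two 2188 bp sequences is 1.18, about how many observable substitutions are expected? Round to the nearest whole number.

1301

Invert JC69: p = (3/4)(1 − e^(−4d/3)) = 0.75 × (1 − e^(-1.573333)) = 0.75 × (1 − 0.207353) = 0.594485.
Expected differing sites = pL ≈ 0.594485 × 2188 = 1300.73318 ≈ 1301.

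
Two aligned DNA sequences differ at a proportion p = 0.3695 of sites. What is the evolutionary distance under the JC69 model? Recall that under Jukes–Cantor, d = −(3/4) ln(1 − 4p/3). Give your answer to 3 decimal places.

0.509

d = −(3/4) ln(1 − 4p/3) = −0.75 ln(1 − 0.492667) = −0.75 ln(0.507333)
  = −0.75 × (-0.678588) = 0.508941 substitutions/site.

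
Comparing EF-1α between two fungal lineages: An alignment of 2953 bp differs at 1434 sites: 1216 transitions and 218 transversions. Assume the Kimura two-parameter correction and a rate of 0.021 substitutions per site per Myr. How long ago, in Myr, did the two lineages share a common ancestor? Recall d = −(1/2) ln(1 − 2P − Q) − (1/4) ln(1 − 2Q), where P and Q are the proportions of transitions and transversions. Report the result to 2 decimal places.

28.06

P = 1216/2953 ≈ 0.411785 and Q = 218/2953 ≈ 0.073823.
Under the Kimura two-parameter model, d = −½ ln(1 − 2P − Q) − ¼ ln(1 − 2Q).
1 − 2P − Q = 0.102607, giving −½ ln(0.102607) = 1.138425.
1 − 2Q = 0.852354, giving −¼ ln(0.852354) = 0.039938.
d = 1.138425 + 0.039938 = 1.178363.
Under a molecular clock d = 2μt, so t = d/(2μ) = 1.178363 / (2 × 0.021) = 28.06 Myr.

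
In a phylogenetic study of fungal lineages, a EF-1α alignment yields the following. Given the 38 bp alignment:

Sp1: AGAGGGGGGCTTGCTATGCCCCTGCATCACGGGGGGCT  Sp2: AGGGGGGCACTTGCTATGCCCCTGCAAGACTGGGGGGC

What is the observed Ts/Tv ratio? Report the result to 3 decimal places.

Transitions are A↔G and C↔T; transversions are all other mismatches.
Transitions: 3. Transversions: 5.
R = 3/5 = 0.600.

0.600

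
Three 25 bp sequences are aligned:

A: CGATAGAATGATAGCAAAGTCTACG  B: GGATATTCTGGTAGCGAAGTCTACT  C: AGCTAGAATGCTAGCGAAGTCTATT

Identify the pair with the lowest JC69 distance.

A–B: 7/25 differ, p = 0.280, d = 0.351.
A–C: 6/25 differ, p = 0.240, d = 0.289.
B–C: 7/25 differ, p = 0.280, d = 0.351.
The smallest distance is between A and C.

A and C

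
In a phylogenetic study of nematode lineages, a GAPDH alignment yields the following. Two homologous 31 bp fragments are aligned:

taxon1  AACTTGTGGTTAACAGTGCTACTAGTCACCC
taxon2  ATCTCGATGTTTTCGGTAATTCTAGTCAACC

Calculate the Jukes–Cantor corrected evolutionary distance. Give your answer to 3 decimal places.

The sequences differ at 11 of 31 sites, so p = 11/31 ≈ 0.354839.
d = −(3/4) ln(1 − 4p/3) = −0.75 ln(1 − 0.473119) = −0.75 ln(0.526881)
  = −0.75 × (-0.640781) = 0.480586 substitutions/site.

0.481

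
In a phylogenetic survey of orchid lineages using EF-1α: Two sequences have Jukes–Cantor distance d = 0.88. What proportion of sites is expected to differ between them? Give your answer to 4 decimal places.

p = (3/4)(1 − e^(−4d/3)) = 0.75 × (1 − e^(-1.173333)) = 0.75 × (1 − 0.309334) = 0.518000.

0.5180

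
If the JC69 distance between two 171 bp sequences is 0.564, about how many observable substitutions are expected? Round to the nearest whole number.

68

Invert JC69: p = (3/4)(1 − e^(−4d/3)) = 0.75 × (1 − e^(-0.752)) = 0.75 × (1 − 0.471423) = 0.396433.
Expected differing sites = pL ≈ 0.396433 × 171 = 67.790043 ≈ 68.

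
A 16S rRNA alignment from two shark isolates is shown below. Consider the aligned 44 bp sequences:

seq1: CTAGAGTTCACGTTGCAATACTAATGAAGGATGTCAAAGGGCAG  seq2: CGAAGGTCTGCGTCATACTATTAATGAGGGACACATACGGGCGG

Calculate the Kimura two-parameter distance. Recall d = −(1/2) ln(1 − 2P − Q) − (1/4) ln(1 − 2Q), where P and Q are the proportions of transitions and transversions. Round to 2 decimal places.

Of 44 sites, 14 differences are transitions and 5 are transversions, so P = 14/44 ≈ 0.318182 and Q = 5/44 ≈ 0.113636.
Under the Kimura two-parameter model, d = −½ ln(1 − 2P − Q) − ¼ ln(1 − 2Q).
1 − 2P − Q = 0.25, giving −½ ln(0.25) = 0.693147.
1 − 2Q = 0.772728, giving −¼ ln(0.772728) = 0.064457.
d = 0.693147 + 0.064457 = 0.757604.

0.76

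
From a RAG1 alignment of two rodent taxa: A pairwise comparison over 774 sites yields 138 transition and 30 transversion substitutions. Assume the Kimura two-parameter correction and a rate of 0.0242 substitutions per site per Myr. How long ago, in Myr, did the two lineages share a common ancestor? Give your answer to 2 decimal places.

P = 138/774 ≈ 0.178295 and Q = 30/774 ≈ 0.03876.
Under the Kimura two-parameter model, d = −½ ln(1 − 2P − Q) − ¼ ln(1 − 2Q).
1 − 2P − Q = 0.60465, giving −½ ln(0.60465) = 0.251553.
1 − 2Q = 0.92248, giving −¼ ln(0.92248) = 0.020172.
d = 0.251553 + 0.020172 = 0.271725.
Under a molecular clock d = 2μt, so t = d/(2μ) = 0.271725 / (2 × 0.0242) = 5.61 Myr.

5.61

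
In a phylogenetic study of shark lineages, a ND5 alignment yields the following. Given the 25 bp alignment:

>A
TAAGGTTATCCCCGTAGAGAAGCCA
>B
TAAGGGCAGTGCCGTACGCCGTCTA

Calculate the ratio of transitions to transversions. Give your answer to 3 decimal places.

0.714

Transitions are A↔G and C↔T; transversions are all other mismatches.
Transitions: 5. Transversions: 7.
R = 5/7 = 0.714285… ≈ 0.714 (to 3 d.p.).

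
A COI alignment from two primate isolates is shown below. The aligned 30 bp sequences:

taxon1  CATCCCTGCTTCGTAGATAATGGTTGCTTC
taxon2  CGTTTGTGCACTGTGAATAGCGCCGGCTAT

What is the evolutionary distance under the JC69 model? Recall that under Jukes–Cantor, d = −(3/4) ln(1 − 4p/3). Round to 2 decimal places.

The sequences differ at 16 of 30 sites, so p = 16/30 ≈ 0.533333.
d = −(3/4) ln(1 − 4p/3) = −0.75 ln(1 − 0.711111) = −0.75 ln(0.288889)
  = −0.75 × (-1.241713) = 0.931285 substitutions/site.

0.93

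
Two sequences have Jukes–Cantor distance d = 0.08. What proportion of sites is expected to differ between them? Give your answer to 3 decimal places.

p = (3/4)(1 − e^(−4d/3)) = 0.75 × (1 − e^(-0.106667)) = 0.75 × (1 − 0.898825) = 0.075881.

0.076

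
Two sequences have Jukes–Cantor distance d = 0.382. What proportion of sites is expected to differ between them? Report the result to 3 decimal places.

p = (3/4)(1 − e^(−4d/3)) = 0.75 × (1 − e^(-0.509333)) = 0.75 × (1 − 0.600896) = 0.299328.

0.299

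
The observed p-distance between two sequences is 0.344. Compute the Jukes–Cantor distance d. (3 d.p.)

0.460

d = −(3/4) ln(1 − 4p/3) = −0.75 ln(1 − 0.458667) = −0.75 ln(0.541333)
  = −0.75 × (-0.613721) = 0.460291 substitutions/site.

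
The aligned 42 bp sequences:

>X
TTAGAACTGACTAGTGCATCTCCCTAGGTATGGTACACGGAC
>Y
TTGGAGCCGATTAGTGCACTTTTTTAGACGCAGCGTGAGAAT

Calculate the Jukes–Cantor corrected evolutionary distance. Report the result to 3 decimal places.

The sequences differ at 21 of 42 sites, so p = 21/42 = 0.5.
d = −(3/4) ln(1 − 4p/3) = −0.75 ln(1 − 0.666667) = −0.75 ln(0.333333)
  = −0.75 × (-1.098613) = 0.823960 substitutions/site.

0.824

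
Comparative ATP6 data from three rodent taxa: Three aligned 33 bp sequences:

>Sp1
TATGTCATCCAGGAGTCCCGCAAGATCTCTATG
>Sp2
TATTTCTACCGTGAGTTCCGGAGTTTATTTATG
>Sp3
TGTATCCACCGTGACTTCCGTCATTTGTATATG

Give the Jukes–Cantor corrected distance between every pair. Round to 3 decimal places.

d(Sp1,Sp2) = 0.497, d(Sp1,Sp3) = 0.625, d(Sp2,Sp3) = 0.339

Sp1–Sp2: 12/33 sites differ → p ≈ 0.363636, d = −0.75 ln(1 − 0.484848) = 0.497470 ≈ 0.497.
Sp1–Sp3: 14/33 sites differ → p ≈ 0.424242, d = −0.75 ln(1 − 0.565656) = 0.625439 ≈ 0.625.
Sp2–Sp3: 9/33 sites differ → p ≈ 0.272727, d = −0.75 ln(1 − 0.363636) = 0.338988 ≈ 0.339.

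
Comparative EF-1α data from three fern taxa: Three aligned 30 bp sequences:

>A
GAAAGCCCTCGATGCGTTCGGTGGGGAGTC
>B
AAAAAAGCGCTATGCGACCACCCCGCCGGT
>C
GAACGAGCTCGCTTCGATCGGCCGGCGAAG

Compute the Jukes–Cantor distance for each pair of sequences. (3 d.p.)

d(A,B) = 1.057, d(A,C) = 0.647, d(B,C) = 0.824

A–B: 17/30 sites differ → p ≈ 0.566667, d = −0.75 ln(1 − 0.755556) = 1.056577 ≈ 1.057.
A–C: 13/30 sites differ → p ≈ 0.433333, d = −0.75 ln(1 − 0.577777) = 0.646666 ≈ 0.647.
B–C: 15/30 sites differ → p = 0.5, d = −0.75 ln(1 − 0.666667) = 0.823960 ≈ 0.824.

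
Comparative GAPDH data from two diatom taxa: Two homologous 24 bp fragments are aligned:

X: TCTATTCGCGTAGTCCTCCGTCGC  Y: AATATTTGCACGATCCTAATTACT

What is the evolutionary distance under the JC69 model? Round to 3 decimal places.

0.961

The sequences differ at 13 of 24 sites, so p = 13/24 ≈ 0.541667.
d = −(3/4) ln(1 − 4p/3) = −0.75 ln(1 − 0.722223) = −0.75 ln(0.277777)
  = −0.75 × (-1.280937) = 0.960703 substitutions/site.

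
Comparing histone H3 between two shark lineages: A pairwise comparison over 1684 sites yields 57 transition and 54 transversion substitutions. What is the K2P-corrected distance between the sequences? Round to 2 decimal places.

P = 57/1684 ≈ 0.033848 and Q = 54/1684 ≈ 0.032067.
Under the Kimura two-parameter model, d = −½ ln(1 − 2P − Q) − ¼ ln(1 − 2Q).
1 − 2P − Q = 0.900237, giving −½ ln(0.900237) = 0.052549.
1 − 2Q = 0.935866, giving −¼ ln(0.935866) = 0.016571.
d = 0.052549 + 0.016571 = 0.069120.

0.07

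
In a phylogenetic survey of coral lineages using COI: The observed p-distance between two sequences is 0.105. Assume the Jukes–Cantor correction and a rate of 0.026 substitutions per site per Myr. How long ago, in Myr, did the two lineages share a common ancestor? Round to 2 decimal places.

d = −(3/4) ln(1 − 4p/3) = −0.75 ln(1 − 0.14) = −0.75 ln(0.86)
  = −0.75 × (-0.150823) = 0.113117 substitutions/site.
Under a molecular clock d = 2μt, so t = d/(2μ) = 0.113117 / (2 × 0.026) = 2.18 Myr.

2.18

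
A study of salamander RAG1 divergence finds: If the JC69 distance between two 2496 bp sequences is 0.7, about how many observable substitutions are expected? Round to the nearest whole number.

1136

Invert JC69: p = (3/4)(1 − e^(−4d/3)) = 0.75 × (1 − e^(-0.933333)) = 0.75 × (1 − 0.393241) = 0.455069.
Expected differing sites = pL ≈ 0.455069 × 2496 = 1135.852224 ≈ 1136.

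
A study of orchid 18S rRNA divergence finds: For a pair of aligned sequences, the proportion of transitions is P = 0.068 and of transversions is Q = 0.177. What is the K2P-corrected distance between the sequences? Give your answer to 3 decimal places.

0.297

Under the Kimura two-parameter model, d = −½ ln(1 − 2P − Q) − ¼ ln(1 − 2Q).
1 − 2P − Q = 0.687, giving −½ ln(0.687) = 0.187710.
1 − 2Q = 0.646, giving −¼ ln(0.646) = 0.109239.
d = 0.187710 + 0.109239 = 0.296949.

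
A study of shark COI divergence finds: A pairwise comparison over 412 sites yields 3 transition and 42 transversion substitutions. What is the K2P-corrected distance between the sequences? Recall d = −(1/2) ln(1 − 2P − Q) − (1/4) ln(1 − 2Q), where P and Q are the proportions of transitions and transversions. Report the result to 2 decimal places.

0.12

P = 3/412 ≈ 0.007282 and Q = 42/412 ≈ 0.101942.
Under the Kimura two-parameter model, d = −½ ln(1 − 2P − Q) − ¼ ln(1 − 2Q).
1 − 2P − Q = 0.883494, giving −½ ln(0.883494) = 0.061935.
1 − 2Q = 0.796116, giving −¼ ln(0.796116) = 0.057003.
d = 0.061935 + 0.057003 = 0.118938.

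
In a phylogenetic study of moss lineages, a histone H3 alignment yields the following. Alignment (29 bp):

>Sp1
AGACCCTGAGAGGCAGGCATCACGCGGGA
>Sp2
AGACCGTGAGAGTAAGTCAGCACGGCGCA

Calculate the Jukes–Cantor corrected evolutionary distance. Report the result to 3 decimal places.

0.344

The sequences differ at 8 of 29 sites (6, 13, 14, 17, 20, 25, 26, 28), so p = 8/29 ≈ 0.275862.
d = −(3/4) ln(1 − 4p/3) = −0.75 ln(1 − 0.367816) = −0.75 ln(0.632184)
  = −0.75 × (-0.458575) = 0.343931 substitutions/site.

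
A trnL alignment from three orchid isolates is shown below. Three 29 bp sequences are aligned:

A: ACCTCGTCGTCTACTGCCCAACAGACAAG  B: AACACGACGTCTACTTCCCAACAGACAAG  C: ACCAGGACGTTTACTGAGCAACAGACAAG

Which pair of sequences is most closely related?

A and B

A–B: 4/29 differ, p = 0.138, d = 0.152.
A–C: 6/29 differ, p = 0.207, d = 0.242.
B–C: 6/29 differ, p = 0.207, d = 0.242.
The smallest distance is between A and B.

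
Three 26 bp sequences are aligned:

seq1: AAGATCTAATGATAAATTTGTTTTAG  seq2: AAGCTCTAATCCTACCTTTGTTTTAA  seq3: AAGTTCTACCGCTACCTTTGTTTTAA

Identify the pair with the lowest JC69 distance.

seq1–seq2: 6/26 differ, p = 0.231, d = 0.276.
seq1–seq3: 7/26 differ, p = 0.269, d = 0.334.
seq2–seq3: 4/26 differ, p = 0.154, d = 0.172.
The smallest distance is between seq2 and seq3.

seq2 and seq3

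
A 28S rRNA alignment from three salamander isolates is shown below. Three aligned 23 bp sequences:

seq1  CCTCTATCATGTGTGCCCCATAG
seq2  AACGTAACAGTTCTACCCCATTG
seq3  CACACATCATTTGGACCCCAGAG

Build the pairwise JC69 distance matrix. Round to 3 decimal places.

d(seq1,seq2) = 0.650, d(seq1,seq3) = 0.467, d(seq2,seq3) = 0.553

seq1–seq2: 10/23 sites differ → p ≈ 0.434783, d = −0.75 ln(1 − 0.579711) = 0.650110 ≈ 0.650.
seq1–seq3: 8/23 sites differ → p ≈ 0.347826, d = −0.75 ln(1 − 0.463768) = 0.467391 ≈ 0.467.
seq2–seq3: 9/23 sites differ → p ≈ 0.391304, d = −0.75 ln(1 − 0.521739) = 0.553199 ≈ 0.553.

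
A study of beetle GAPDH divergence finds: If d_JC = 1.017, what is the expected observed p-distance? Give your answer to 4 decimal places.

0.5567

p = (3/4)(1 − e^(−4d/3)) = 0.75 × (1 − e^(-1.356)) = 0.75 × (1 − 0.257689) = 0.556733.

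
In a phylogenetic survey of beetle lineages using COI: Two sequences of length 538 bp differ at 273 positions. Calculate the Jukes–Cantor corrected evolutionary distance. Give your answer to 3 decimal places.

0.847

p = 273/538 ≈ 0.507435.
d = −(3/4) ln(1 − 4p/3) = −0.75 ln(1 − 0.67658) = −0.75 ln(0.32342)
  = −0.75 × (-1.128803) = 0.846602 substitutions/site.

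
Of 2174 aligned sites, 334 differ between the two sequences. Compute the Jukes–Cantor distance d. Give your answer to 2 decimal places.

0.17

p = 334/2174 ≈ 0.153634.
d = −(3/4) ln(1 − 4p/3) = −0.75 ln(1 − 0.204845) = −0.75 ln(0.795155)
  = −0.75 × (-0.229218) = 0.171914 substitutions/site.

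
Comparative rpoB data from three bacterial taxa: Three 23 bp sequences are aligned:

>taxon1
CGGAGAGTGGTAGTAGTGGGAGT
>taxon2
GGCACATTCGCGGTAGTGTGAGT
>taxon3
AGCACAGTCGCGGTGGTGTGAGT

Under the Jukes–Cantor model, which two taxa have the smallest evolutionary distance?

taxon2 and taxon3

taxon1–taxon2: 8/23 differ, p = 0.348, d = 0.467.
taxon1–taxon3: 8/23 differ, p = 0.348, d = 0.467.
taxon2–taxon3: 3/23 differ, p = 0.130, d = 0.143.
The smallest distance is between taxon2 and taxon3.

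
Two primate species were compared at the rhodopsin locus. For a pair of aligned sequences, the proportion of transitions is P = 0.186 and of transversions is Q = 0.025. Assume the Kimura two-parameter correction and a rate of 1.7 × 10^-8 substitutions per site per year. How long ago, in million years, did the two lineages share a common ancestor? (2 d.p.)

Under the Kimura two-parameter model, d = −½ ln(1 − 2P − Q) − ¼ ln(1 − 2Q).
1 − 2P − Q = 0.603, giving −½ ln(0.603) = 0.252919.
1 − 2Q = 0.95, giving −¼ ln(0.95) = 0.012823.
d = 0.252919 + 0.012823 = 0.265742.
Under a molecular clock d = 2μt, so t = d/(2μ) = 0.265742 / (2 × 1.7 × 10^-8) = 7.82 million years.

7.82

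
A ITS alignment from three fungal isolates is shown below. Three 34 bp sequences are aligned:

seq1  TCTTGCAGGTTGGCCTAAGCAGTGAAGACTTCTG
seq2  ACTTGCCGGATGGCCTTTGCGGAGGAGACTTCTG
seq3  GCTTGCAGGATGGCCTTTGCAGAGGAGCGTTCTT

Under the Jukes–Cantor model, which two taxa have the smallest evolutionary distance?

seq1–seq2: 8/34 differ, p = 0.235, d = 0.282.
seq1–seq3: 9/34 differ, p = 0.265, d = 0.326.
seq2–seq3: 6/34 differ, p = 0.176, d = 0.201.
The smallest distance is between seq2 and seq3.

seq2 and seq3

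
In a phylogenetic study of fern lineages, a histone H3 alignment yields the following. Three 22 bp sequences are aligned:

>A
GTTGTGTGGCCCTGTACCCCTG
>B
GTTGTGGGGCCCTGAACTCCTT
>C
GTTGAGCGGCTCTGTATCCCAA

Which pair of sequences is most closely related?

A–B: 4/22 differ, p = 0.182, d = 0.208.
A–C: 6/22 differ, p = 0.273, d = 0.339.
B–C: 8/22 differ, p = 0.364, d = 0.497.
The smallest distance is between A and B.

A and B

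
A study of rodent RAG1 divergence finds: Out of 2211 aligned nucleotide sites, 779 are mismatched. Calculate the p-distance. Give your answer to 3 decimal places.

0.352

p = 779/2211 = 0.352329… ≈ 0.352 (to 3 d.p.).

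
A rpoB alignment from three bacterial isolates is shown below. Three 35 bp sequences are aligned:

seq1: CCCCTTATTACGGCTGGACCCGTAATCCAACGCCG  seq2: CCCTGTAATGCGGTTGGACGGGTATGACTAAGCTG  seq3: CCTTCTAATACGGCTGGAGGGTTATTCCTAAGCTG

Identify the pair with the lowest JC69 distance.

seq2 and seq3

seq1–seq2: 13/35 differ, p = 0.371, d = 0.513.
seq1–seq3: 12/35 differ, p = 0.343, d = 0.458.
seq2–seq3: 8/35 differ, p = 0.229, d = 0.273.
The smallest distance is between seq2 and seq3.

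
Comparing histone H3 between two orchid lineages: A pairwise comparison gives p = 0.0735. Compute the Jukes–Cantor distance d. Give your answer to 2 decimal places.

d = −(3/4) ln(1 − 4p/3) = −0.75 ln(1 − 0.098) = −0.75 ln(0.902)
  = −0.75 × (-0.103141) = 0.077356 substitutions/site.

0.08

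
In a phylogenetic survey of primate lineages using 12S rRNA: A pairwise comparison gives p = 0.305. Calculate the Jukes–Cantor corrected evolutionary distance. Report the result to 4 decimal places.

0.3915

d = −(3/4) ln(1 − 4p/3) = −0.75 ln(1 − 0.406667) = −0.75 ln(0.593333)
  = −0.75 × (-0.521999) = 0.391499 substitutions/site.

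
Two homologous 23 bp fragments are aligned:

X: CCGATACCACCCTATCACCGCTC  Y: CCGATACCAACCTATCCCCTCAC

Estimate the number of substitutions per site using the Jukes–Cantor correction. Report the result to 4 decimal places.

The sequences differ at 4 of 23 sites (10, 17, 20, 22), so p = 4/23 ≈ 0.173913.
d = −(3/4) ln(1 − 4p/3) = −0.75 ln(1 − 0.231884) = −0.75 ln(0.768116)
  = −0.75 × (-0.263815) = 0.197861 substitutions/site.

0.1979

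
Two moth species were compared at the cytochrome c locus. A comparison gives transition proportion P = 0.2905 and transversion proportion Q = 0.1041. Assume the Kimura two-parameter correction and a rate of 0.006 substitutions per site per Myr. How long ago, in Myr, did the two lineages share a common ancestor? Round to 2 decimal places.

53.01

Under the Kimura two-parameter model, d = −½ ln(1 − 2P − Q) − ¼ ln(1 − 2Q).
1 − 2P − Q = 0.3149, giving −½ ln(0.3149) = 0.577750.
1 − 2Q = 0.7918, giving −¼ ln(0.7918) = 0.058362.
d = 0.577750 + 0.058362 = 0.636112.
Under a molecular clock d = 2μt, so t = d/(2μ) = 0.636112 / (2 × 0.006) = 53.01 Myr.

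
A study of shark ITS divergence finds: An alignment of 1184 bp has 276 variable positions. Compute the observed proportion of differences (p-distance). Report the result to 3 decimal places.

0.233

p = 276/1184 = 0.233108… ≈ 0.233 (to 3 d.p.).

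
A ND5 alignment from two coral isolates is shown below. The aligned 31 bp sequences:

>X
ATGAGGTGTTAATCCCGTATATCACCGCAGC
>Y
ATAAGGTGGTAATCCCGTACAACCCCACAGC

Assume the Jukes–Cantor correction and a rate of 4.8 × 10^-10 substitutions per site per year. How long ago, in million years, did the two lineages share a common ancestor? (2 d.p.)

The sequences differ at 6 of 31 sites (3, 9, 20, 22, 24, 27), so p = 6/31 ≈ 0.193548.
d = −(3/4) ln(1 − 4p/3) = −0.75 ln(1 − 0.258064) = −0.75 ln(0.741936)
  = −0.75 × (-0.298492) = 0.223869 substitutions/site.
Under a molecular clock d = 2μt, so t = d/(2μ) = 0.223869 / (2 × 4.8 × 10^-10) = 233.20 million years.

233.20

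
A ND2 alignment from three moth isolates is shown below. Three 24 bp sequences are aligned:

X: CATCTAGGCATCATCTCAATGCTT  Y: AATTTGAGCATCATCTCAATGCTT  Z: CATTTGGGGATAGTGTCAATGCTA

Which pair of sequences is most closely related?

X and Y

X–Y: 4/24 differ, p = 0.167, d = 0.188.
X–Z: 7/24 differ, p = 0.292, d = 0.369.
Y–Z: 7/24 differ, p = 0.292, d = 0.369.
The smallest distance is between X and Y.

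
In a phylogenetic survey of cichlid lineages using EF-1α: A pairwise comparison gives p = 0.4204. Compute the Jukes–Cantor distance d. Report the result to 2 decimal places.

d = −(3/4) ln(1 − 4p/3) = −0.75 ln(1 − 0.560533) = −0.75 ln(0.439467)
  = −0.75 × (-0.822193) = 0.616645 substitutions/site.

0.62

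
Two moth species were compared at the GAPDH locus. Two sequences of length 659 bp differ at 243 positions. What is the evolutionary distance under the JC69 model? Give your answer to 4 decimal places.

0.5074

p = 243/659 ≈ 0.368741.
d = −(3/4) ln(1 − 4p/3) = −0.75 ln(1 − 0.491655) = −0.75 ln(0.508345)
  = −0.75 × (-0.676595) = 0.507446 substitutions/site.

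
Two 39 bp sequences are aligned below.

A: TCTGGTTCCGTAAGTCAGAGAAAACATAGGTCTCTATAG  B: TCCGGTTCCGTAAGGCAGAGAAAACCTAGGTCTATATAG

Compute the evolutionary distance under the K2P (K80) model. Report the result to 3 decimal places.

Of 39 sites, 1 differences are transitions and 3 are transversions, so P = 1/39 ≈ 0.025641 and Q = 3/39 ≈ 0.076923.
Under the Kimura two-parameter model, d = −½ ln(1 − 2P − Q) − ¼ ln(1 − 2Q).
1 − 2P − Q = 0.871795, giving −½ ln(0.871795) = 0.068600.
1 − 2Q = 0.846154, giving −¼ ln(0.846154) = 0.041763.
d = 0.068600 + 0.041763 = 0.110363.

0.110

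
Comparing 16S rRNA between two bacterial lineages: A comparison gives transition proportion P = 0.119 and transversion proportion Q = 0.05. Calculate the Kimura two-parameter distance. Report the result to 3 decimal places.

Under the Kimura two-parameter model, d = −½ ln(1 − 2P − Q) − ¼ ln(1 − 2Q).
1 − 2P − Q = 0.712, giving −½ ln(0.712) = 0.169839.
1 − 2Q = 0.9, giving −¼ ln(0.9) = 0.026340.
d = 0.169839 + 0.026340 = 0.196179.

0.196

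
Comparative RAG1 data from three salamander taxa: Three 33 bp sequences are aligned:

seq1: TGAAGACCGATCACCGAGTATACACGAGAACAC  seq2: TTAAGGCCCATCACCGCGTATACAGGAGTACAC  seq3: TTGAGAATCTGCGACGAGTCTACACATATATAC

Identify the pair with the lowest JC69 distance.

seq1–seq2: 6/33 differ, p = 0.182, d = 0.208.
seq1–seq3: 15/33 differ, p = 0.455, d = 0.699.
seq2–seq3: 15/33 differ, p = 0.455, d = 0.699.
The smallest distance is between seq1 and seq2.

seq1 and seq2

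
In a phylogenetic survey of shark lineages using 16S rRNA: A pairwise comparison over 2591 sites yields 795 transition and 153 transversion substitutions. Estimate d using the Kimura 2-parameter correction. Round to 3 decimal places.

0.590

P = 795/2591 ≈ 0.306831 and Q = 153/2591 ≈ 0.059051.
Under the Kimura two-parameter model, d = −½ ln(1 − 2P − Q) − ¼ ln(1 − 2Q).
1 − 2P − Q = 0.327287, giving −½ ln(0.327287) = 0.558459.
1 − 2Q = 0.881898, giving −¼ ln(0.881898) = 0.031420.
d = 0.558459 + 0.031420 = 0.589879.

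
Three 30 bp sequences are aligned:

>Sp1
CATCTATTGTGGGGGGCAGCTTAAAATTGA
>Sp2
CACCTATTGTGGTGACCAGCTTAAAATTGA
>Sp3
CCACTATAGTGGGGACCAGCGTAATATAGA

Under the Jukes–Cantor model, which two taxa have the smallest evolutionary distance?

Sp1–Sp2: 4/30 differ, p = 0.133, d = 0.147.
Sp1–Sp3: 8/30 differ, p = 0.267, d = 0.330.
Sp2–Sp3: 7/30 differ, p = 0.233, d = 0.280.
The smallest distance is between Sp1 and Sp2.

Sp1 and Sp2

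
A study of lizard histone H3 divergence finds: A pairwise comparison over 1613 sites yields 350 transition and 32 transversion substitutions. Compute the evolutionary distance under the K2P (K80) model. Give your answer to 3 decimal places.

0.313

P = 350/1613 ≈ 0.216987 and Q = 32/1613 ≈ 0.019839.
Under the Kimura two-parameter model, d = −½ ln(1 − 2P − Q) − ¼ ln(1 − 2Q).
1 − 2P − Q = 0.546187, giving −½ ln(0.546187) = 0.302397.
1 − 2Q = 0.960322, giving −¼ ln(0.960322) = 0.010122.
d = 0.302397 + 0.010122 = 0.312519.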